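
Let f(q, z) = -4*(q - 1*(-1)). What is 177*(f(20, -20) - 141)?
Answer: -39825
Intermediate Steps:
f(q, z) = -4 - 4*q (f(q, z) = -4*(q + 1) = -4*(1 + q) = -4 - 4*q)
177*(f(20, -20) - 141) = 177*((-4 - 4*20) - 141) = 177*((-4 - 80) - 141) = 177*(-84 - 141) = 177*(-225) = -39825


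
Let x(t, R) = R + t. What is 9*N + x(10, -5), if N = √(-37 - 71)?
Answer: 5 + 54*I*√3 ≈ 5.0 + 93.531*I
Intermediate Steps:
N = 6*I*√3 (N = √(-108) = 6*I*√3 ≈ 10.392*I)
9*N + x(10, -5) = 9*(6*I*√3) + (-5 + 10) = 54*I*√3 + 5 = 5 + 54*I*√3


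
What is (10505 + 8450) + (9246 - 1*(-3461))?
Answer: 31662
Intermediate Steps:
(10505 + 8450) + (9246 - 1*(-3461)) = 18955 + (9246 + 3461) = 18955 + 12707 = 31662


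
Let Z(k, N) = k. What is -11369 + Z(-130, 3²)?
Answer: -11499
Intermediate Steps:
-11369 + Z(-130, 3²) = -11369 - 130 = -11499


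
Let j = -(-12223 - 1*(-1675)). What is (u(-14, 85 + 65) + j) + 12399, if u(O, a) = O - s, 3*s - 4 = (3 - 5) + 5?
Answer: 68792/3 ≈ 22931.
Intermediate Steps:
j = 10548 (j = -(-12223 + 1675) = -1*(-10548) = 10548)
s = 7/3 (s = 4/3 + ((3 - 5) + 5)/3 = 4/3 + (-2 + 5)/3 = 4/3 + (1/3)*3 = 4/3 + 1 = 7/3 ≈ 2.3333)
u(O, a) = -7/3 + O (u(O, a) = O - 1*7/3 = O - 7/3 = -7/3 + O)
(u(-14, 85 + 65) + j) + 12399 = ((-7/3 - 14) + 10548) + 12399 = (-49/3 + 10548) + 12399 = 31595/3 + 12399 = 68792/3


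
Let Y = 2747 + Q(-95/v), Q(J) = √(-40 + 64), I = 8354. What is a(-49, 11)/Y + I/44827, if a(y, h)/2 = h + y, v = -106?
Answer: 53680536246/338263869595 + 152*√6/7545985 ≈ 0.15874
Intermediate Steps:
a(y, h) = 2*h + 2*y (a(y, h) = 2*(h + y) = 2*h + 2*y)
Q(J) = 2*√6 (Q(J) = √24 = 2*√6)
Y = 2747 + 2*√6 ≈ 2751.9
a(-49, 11)/Y + I/44827 = (2*11 + 2*(-49))/(2747 + 2*√6) + 8354/44827 = (22 - 98)/(2747 + 2*√6) + 8354*(1/44827) = -76/(2747 + 2*√6) + 8354/44827 = 8354/44827 - 76/(2747 + 2*√6)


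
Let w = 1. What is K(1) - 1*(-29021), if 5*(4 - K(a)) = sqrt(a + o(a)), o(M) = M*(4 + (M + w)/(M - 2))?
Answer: 29025 - sqrt(3)/5 ≈ 29025.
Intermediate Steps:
o(M) = M*(4 + (1 + M)/(-2 + M)) (o(M) = M*(4 + (M + 1)/(M - 2)) = M*(4 + (1 + M)/(-2 + M)))
K(a) = 4 - sqrt(a + a*(-7 + 5*a)/(-2 + a))/5
K(1) - 1*(-29021) = (4 - sqrt(3)*sqrt(1*(-3 + 2*1)/(-2 + 1))/5) - 1*(-29021) = (4 - sqrt(3)*sqrt(1*(-3 + 2)/(-1))/5) + 29021 = (4 - sqrt(3)*sqrt(1*(-1)*(-1))/5) + 29021 = (4 - sqrt(3)*sqrt(1)/5) + 29021 = (4 - 1/5*sqrt(3)*1) + 29021 = (4 - sqrt(3)/5) + 29021 = 29025 - sqrt(3)/5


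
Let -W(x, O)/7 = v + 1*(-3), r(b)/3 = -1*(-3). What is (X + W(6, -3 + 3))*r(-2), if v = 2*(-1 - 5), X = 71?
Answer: 1584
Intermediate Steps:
r(b) = 9 (r(b) = 3*(-1*(-3)) = 3*3 = 9)
v = -12 (v = 2*(-6) = -12)
W(x, O) = 105 (W(x, O) = -7*(-12 + 1*(-3)) = -7*(-12 - 3) = -7*(-15) = 105)
(X + W(6, -3 + 3))*r(-2) = (71 + 105)*9 = 176*9 = 1584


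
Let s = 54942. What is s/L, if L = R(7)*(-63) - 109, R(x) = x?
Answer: -27471/275 ≈ -99.895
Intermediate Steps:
L = -550 (L = 7*(-63) - 109 = -441 - 109 = -550)
s/L = 54942/(-550) = 54942*(-1/550) = -27471/275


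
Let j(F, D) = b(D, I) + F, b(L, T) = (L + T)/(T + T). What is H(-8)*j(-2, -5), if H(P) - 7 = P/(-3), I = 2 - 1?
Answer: -116/3 ≈ -38.667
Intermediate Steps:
I = 1
b(L, T) = (L + T)/(2*T) (b(L, T) = (L + T)/((2*T)) = (L + T)*(1/(2*T)) = (L + T)/(2*T))
j(F, D) = ½ + F + D/2 (j(F, D) = (½)*(D + 1)/1 + F = (½)*1*(1 + D) + F = (½ + D/2) + F = ½ + F + D/2)
H(P) = 7 - P/3 (H(P) = 7 + P/(-3) = 7 + P*(-⅓) = 7 - P/3)
H(-8)*j(-2, -5) = (7 - ⅓*(-8))*(½ - 2 + (½)*(-5)) = (7 + 8/3)*(½ - 2 - 5/2) = (29/3)*(-4) = -116/3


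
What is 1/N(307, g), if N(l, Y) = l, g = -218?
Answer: 1/307 ≈ 0.0032573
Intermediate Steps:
1/N(307, g) = 1/307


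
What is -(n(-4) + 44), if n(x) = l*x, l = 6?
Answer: -20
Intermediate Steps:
n(x) = 6*x
-(n(-4) + 44) = -(6*(-4) + 44) = -(-24 + 44) = -1*20 = -20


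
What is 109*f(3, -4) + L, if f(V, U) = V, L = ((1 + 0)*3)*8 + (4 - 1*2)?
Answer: 353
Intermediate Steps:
L = 26 (L = (1*3)*8 + (4 - 2) = 3*8 + 2 = 24 + 2 = 26)
109*f(3, -4) + L = 109*3 + 26 = 327 + 26 = 353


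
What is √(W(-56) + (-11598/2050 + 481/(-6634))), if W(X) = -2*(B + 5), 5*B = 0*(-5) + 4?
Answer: 3*I*√3561364046766/1359970 ≈ 4.1629*I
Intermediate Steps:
B = ⅘ (B = (0*(-5) + 4)/5 = (0 + 4)/5 = (⅕)*4 = ⅘ ≈ 0.80000)
W(X) = -58/5 (W(X) = -2*(⅘ + 5) = -2*29/5 = -58/5)
√(W(-56) + (-11598/2050 + 481/(-6634))) = √(-58/5 + (-11598/2050 + 481/(-6634))) = √(-58/5 + (-11598*1/2050 + 481*(-1/6634))) = √(-58/5 + (-5799/1025 - 481/6634)) = √(-58/5 - 38963591/6799850) = √(-117841851/6799850) = 3*I*√3561364046766/1359970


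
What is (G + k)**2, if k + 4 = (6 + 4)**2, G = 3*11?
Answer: 16641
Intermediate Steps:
G = 33
k = 96 (k = -4 + (6 + 4)**2 = -4 + 10**2 = -4 + 100 = 96)
(G + k)**2 = (33 + 96)**2 = 129**2 = 16641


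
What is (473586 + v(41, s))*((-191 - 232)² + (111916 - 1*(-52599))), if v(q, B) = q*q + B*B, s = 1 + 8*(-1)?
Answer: 163244428304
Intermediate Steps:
s = -7 (s = 1 - 8 = -7)
v(q, B) = B² + q² (v(q, B) = q² + B² = B² + q²)
(473586 + v(41, s))*((-191 - 232)² + (111916 - 1*(-52599))) = (473586 + ((-7)² + 41²))*((-191 - 232)² + (111916 - 1*(-52599))) = (473586 + (49 + 1681))*((-423)² + (111916 + 52599)) = (473586 + 1730)*(178929 + 164515) = 475316*343444 = 163244428304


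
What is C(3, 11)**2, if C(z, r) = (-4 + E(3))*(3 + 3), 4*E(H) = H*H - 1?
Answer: 144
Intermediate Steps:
E(H) = -1/4 + H**2/4 (E(H) = (H*H - 1)/4 = (H**2 - 1)/4 = (-1 + H**2)/4 = -1/4 + H**2/4)
C(z, r) = -12 (C(z, r) = (-4 + (-1/4 + (1/4)*3**2))*(3 + 3) = (-4 + (-1/4 + (1/4)*9))*6 = (-4 + (-1/4 + 9/4))*6 = (-4 + 2)*6 = -2*6 = -12)
C(3, 11)**2 = (-12)**2 = 144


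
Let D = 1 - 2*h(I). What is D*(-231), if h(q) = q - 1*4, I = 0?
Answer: -2079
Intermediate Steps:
h(q) = -4 + q (h(q) = q - 4 = -4 + q)
D = 9 (D = 1 - 2*(-4 + 0) = 1 - 2*(-4) = 1 + 8 = 9)
D*(-231) = 9*(-231) = -2079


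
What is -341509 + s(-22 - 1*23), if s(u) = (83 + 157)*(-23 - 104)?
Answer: -371989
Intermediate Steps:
s(u) = -30480 (s(u) = 240*(-127) = -30480)
-341509 + s(-22 - 1*23) = -341509 - 30480 = -371989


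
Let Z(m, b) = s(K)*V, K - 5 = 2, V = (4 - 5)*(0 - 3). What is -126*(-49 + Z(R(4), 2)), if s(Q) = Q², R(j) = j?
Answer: -12348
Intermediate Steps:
V = 3 (V = -1*(-3) = 3)
K = 7 (K = 5 + 2 = 7)
Z(m, b) = 147 (Z(m, b) = 7²*3 = 49*3 = 147)
-126*(-49 + Z(R(4), 2)) = -126*(-49 + 147) = -126*98 = -12348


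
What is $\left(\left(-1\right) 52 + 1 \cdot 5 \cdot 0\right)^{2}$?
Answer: $2704$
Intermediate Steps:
$\left(\left(-1\right) 52 + 1 \cdot 5 \cdot 0\right)^{2} = \left(-52 + 5 \cdot 0\right)^{2} = \left(-52 + 0\right)^{2} = \left(-52\right)^{2} = 2704$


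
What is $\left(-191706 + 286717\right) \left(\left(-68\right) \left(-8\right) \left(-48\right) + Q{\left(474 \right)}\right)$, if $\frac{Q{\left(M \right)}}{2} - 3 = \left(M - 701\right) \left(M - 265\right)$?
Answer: $-11495570912$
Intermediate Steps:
$Q{\left(M \right)} = 6 + 2 \left(-701 + M\right) \left(-265 + M\right)$ ($Q{\left(M \right)} = 6 + 2 \left(M - 701\right) \left(M - 265\right) = 6 + 2 \left(-701 + M\right) \left(-265 + M\right)$)
$\left(-191706 + 286717\right) \left(\left(-68\right) \left(-8\right) \left(-48\right) + Q{\left(474 \right)}\right) = \left(-191706 + 286717\right) \left(\left(-68\right) \left(-8\right) \left(-48\right) + \left(371536 - 915768 + 2 \cdot 474^{2}\right)\right) = 95011 \left(544 \left(-48\right) + \left(371536 - 915768 + 2 \cdot 224676\right)\right) = 95011 \left(-26112 + \left(371536 - 915768 + 449352\right)\right) = 95011 \left(-26112 - 94880\right) = 95011 \left(-120992\right) = -11495570912$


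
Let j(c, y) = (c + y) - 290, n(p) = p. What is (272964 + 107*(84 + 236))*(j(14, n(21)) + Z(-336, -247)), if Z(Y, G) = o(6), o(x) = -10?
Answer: -81409060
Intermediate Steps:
j(c, y) = -290 + c + y
Z(Y, G) = -10
(272964 + 107*(84 + 236))*(j(14, n(21)) + Z(-336, -247)) = (272964 + 107*(84 + 236))*((-290 + 14 + 21) - 10) = (272964 + 107*320)*(-255 - 10) = (272964 + 34240)*(-265) = 307204*(-265) = -81409060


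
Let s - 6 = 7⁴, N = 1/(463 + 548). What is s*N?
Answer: 2407/1011 ≈ 2.3808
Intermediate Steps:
N = 1/1011 ≈ 0.00098912
s = 2407 (s = 6 + 7⁴ = 6 + 2401 = 2407)
s*N = 2407*(1/1011) = 2407/1011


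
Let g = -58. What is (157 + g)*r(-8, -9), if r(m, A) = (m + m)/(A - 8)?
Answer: 1584/17 ≈ 93.177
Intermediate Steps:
r(m, A) = 2*m/(-8 + A) (r(m, A) = (2*m)/(-8 + A) = 2*m/(-8 + A))
(157 + g)*r(-8, -9) = (157 - 58)*(2*(-8)/(-8 - 9)) = 99*(2*(-8)/(-17)) = 99*(2*(-8)*(-1/17)) = 99*(16/17) = 1584/17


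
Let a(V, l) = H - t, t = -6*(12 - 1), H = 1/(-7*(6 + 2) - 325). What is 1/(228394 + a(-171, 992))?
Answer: 381/87043259 ≈ 4.3771e-6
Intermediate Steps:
H = -1/381 (H = 1/(-7*8 - 325) = 1/(-56 - 325) = 1/(-381) = -1/381 ≈ -0.0026247)
t = -66 (t = -6*11 = -66)
a(V, l) = 25145/381 (a(V, l) = -1/381 - 1*(-66) = -1/381 + 66 = 25145/381)
1/(228394 + a(-171, 992)) = 1/(228394 + 25145/381) = 1/(87043259/381) = 381/87043259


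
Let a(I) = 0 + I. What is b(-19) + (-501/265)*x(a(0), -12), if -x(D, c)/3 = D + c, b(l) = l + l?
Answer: -28106/265 ≈ -106.06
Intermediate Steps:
b(l) = 2*l
a(I) = I
x(D, c) = -3*D - 3*c (x(D, c) = -3*(D + c) = -3*D - 3*c)
b(-19) + (-501/265)*x(a(0), -12) = 2*(-19) + (-501/265)*(-3*0 - 3*(-12)) = -38 + (-501*1/265)*(0 + 36) = -38 - 501/265*36 = -38 - 18036/265 = -28106/265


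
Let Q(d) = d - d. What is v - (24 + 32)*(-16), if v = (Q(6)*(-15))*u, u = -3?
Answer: 896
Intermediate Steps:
Q(d) = 0
v = 0 (v = (0*(-15))*(-3) = 0*(-3) = 0)
v - (24 + 32)*(-16) = 0 - (24 + 32)*(-16) = 0 - 56*(-16) = 0 - 1*(-896) = 0 + 896 = 896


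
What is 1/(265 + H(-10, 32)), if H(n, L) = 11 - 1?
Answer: 1/275 ≈ 0.0036364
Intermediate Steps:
H(n, L) = 10
1/(265 + H(-10, 32)) = 1/(265 + 10) = 1/275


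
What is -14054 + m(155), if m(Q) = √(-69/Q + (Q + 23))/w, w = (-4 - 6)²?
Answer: -14054 + √4265755/15500 ≈ -14054.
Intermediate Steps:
w = 100 (w = (-10)² = 100)
m(Q) = √(23 + Q - 69/Q)/100 (m(Q) = √(-69/Q + (Q + 23))/100 = √(-69/Q + (23 + Q))*(1/100) = √(23 + Q - 69/Q)*(1/100) = √(23 + Q - 69/Q)/100)
-14054 + m(155) = -14054 + √(23 + 155 - 69/155)/100 = -14054 + √(27521/155)/100 = -14054 + (√4265755/155)/100 = -14054 + √4265755/15500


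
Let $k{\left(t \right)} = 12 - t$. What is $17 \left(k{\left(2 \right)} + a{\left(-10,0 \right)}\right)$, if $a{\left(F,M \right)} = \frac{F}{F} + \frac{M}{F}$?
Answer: $187$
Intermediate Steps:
$a{\left(F,M \right)} = 1 + \frac{M}{F}$
$17 \left(k{\left(2 \right)} + a{\left(-10,0 \right)}\right) = 17 \left(\left(12 - 2\right) + \frac{-10 + 0}{-10}\right) = 17 \left(\left(12 - 2\right) - -1\right) = 17 \left(10 + 1\right) = 17 \cdot 11 = 187$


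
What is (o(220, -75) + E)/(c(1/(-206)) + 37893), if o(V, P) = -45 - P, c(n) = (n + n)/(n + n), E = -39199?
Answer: -39169/37894 ≈ -1.0336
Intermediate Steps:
c(n) = 1 (c(n) = (2*n)/((2*n)) = (2*n)*(1/(2*n)) = 1)
(o(220, -75) + E)/(c(1/(-206)) + 37893) = ((-45 - 1*(-75)) - 39199)/(1 + 37893) = ((-45 + 75) - 39199)/37894 = (30 - 39199)*(1/37894) = -39169*1/37894 = -39169/37894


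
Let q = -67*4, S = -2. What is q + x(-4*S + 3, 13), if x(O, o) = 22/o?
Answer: -3462/13 ≈ -266.31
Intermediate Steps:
q = -268
q + x(-4*S + 3, 13) = -268 + 22/13 = -3462/13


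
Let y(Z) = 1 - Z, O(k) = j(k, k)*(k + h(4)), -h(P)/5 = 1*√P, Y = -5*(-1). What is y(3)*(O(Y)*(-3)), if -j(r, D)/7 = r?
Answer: 1050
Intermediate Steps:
Y = 5
j(r, D) = -7*r
h(P) = -5*√P
O(k) = -7*k*(-10 + k) (O(k) = (-7*k)*(k - 5*√4) = (-7*k)*(k - 5*2) = (-7*k)*(k - 10) = (-7*k)*(-10 + k) = -7*k*(-10 + k))
y(3)*(O(Y)*(-3)) = (1 - 1*3)*((7*5*(10 - 1*5))*(-3)) = (1 - 3)*((7*5*(10 - 5))*(-3)) = -2*7*5*5*(-3) = -350*(-3) = -2*(-525) = 1050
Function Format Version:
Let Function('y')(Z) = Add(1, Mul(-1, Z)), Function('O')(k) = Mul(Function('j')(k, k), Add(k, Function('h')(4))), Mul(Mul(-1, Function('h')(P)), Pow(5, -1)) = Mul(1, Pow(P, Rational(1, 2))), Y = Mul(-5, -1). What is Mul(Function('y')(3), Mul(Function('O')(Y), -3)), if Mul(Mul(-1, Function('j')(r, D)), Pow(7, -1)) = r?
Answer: 1050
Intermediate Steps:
Y = 5
Function('j')(r, D) = Mul(-7, r)
Function('h')(P) = Mul(-5, Pow(P, Rational(1, 2))) (Function('h')(P) = Mul(-5, Mul(1, Pow(P, Rational(1, 2)))) = Mul(-5, Pow(P, Rational(1, 2))))
Function('O')(k) = Mul(-7, k, Add(-10, k)) (Function('O')(k) = Mul(Mul(-7, k), Add(k, Mul(-5, Pow(4, Rational(1, 2))))) = Mul(Mul(-7, k), Add(k, Mul(-5, 2))) = Mul(Mul(-7, k), Add(k, -10)) = Mul(Mul(-7, k), Add(-10, k)) = Mul(-7, k, Add(-10, k)))
Mul(Function('y')(3), Mul(Function('O')(Y), -3)) = Mul(Add(1, Mul(-1, 3)), Mul(Mul(7, 5, Add(10, Mul(-1, 5))), -3)) = Mul(Add(1, -3), Mul(Mul(7, 5, Add(10, -5)), -3)) = Mul(-2, Mul(Mul(7, 5, 5), -3)) = Mul(-2, Mul(175, -3)) = Mul(-2, -525) = 1050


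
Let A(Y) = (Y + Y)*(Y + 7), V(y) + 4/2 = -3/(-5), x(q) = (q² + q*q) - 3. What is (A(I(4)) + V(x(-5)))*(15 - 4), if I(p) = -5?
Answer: -1177/5 ≈ -235.40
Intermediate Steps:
x(q) = -3 + 2*q² (x(q) = (q² + q²) - 3 = 2*q² - 3 = -3 + 2*q²)
V(y) = -7/5 (V(y) = -2 - 3/(-5) = -2 - 3*(-⅕) = -2 + ⅗ = -7/5)
A(Y) = 2*Y*(7 + Y) (A(Y) = (2*Y)*(7 + Y) = 2*Y*(7 + Y))
(A(I(4)) + V(x(-5)))*(15 - 4) = (2*(-5)*(7 - 5) - 7/5)*(15 - 4) = (2*(-5)*2 - 7/5)*11 = (-20 - 7/5)*11 = -107/5*11 = -1177/5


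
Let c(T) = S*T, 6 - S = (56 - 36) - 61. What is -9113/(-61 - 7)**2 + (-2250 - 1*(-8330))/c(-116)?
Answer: -19449499/6302512 ≈ -3.0860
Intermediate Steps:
S = 47 (S = 6 - ((56 - 36) - 61) = 6 - (20 - 61) = 6 - 1*(-41) = 6 + 41 = 47)
c(T) = 47*T
-9113/(-61 - 7)**2 + (-2250 - 1*(-8330))/c(-116) = -9113/(-61 - 7)**2 + (-2250 - 1*(-8330))/((47*(-116))) = -9113/((-68)**2) + (-2250 + 8330)/(-5452) = -9113/4624 + 6080*(-1/5452) = -9113*1/4624 - 1520/1363 = -9113/4624 - 1520/1363 = -19449499/6302512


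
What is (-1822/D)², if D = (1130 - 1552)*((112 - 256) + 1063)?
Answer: 829921/37600700281 ≈ 2.2072e-5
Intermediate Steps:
D = -387818 (D = -422*(-144 + 1063) = -422*919 = -387818)
(-1822/D)² = (-1822/(-387818))² = (-1822*(-1/387818))² = (911/193909)² = 829921/37600700281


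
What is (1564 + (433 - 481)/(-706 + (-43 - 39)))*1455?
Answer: 448314600/197 ≈ 2.2757e+6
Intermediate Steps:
(1564 + (433 - 481)/(-706 + (-43 - 39)))*1455 = (1564 - 48/(-706 - 82))*1455 = (1564 - 48/(-788))*1455 = (1564 - 48*(-1/788))*1455 = (1564 + 12/197)*1455 = (308120/197)*1455 = 448314600/197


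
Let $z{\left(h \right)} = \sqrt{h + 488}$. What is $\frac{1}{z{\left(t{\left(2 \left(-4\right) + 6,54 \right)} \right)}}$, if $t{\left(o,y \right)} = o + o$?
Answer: $\frac{1}{22} \approx 0.045455$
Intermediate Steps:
$t{\left(o,y \right)} = 2 o$
$z{\left(h \right)} = \sqrt{488 + h}$
$\frac{1}{z{\left(t{\left(2 \left(-4\right) + 6,54 \right)} \right)}} = \frac{1}{\sqrt{488 + 2 \left(2 \left(-4\right) + 6\right)}} = \frac{1}{\sqrt{488 + 2 \left(-8 + 6\right)}} = \frac{1}{\sqrt{488 + 2 \left(-2\right)}} = \frac{1}{\sqrt{488 - 4}} = \frac{1}{\sqrt{484}} = \frac{1}{22}$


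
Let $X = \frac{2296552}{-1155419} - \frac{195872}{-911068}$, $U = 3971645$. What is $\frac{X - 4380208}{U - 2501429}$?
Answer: $- \frac{144090460493546422}{48363916675411821} \approx -2.9793$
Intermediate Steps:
$X = - \frac{466500201792}{263166319373}$ ($X = 2296552 \left(- \frac{1}{1155419}\right) - - \frac{48968}{227767} = - \frac{2296552}{1155419} + \frac{48968}{227767} = - \frac{466500201792}{263166319373} \approx -1.7726$)
$\frac{X - 4380208}{U - 2501429} = \frac{- \frac{466500201792}{263166319373} - 4380208}{3971645 - 2501429} = - \frac{1152723683948371376}{263166319373 \cdot 1470216} = \left(- \frac{1152723683948371376}{263166319373}\right) \frac{1}{1470216} = - \frac{144090460493546422}{48363916675411821}$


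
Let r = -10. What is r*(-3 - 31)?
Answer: 340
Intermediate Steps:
r*(-3 - 31) = -10*(-3 - 31) = -10*(-34) = 340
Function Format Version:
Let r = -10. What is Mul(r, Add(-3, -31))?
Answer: 340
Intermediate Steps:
Mul(r, Add(-3, -31)) = Mul(-10, Add(-3, -31)) = Mul(-10, -34) = 340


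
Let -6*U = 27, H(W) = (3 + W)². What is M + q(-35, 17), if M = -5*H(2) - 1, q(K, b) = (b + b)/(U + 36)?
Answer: -7870/63 ≈ -124.92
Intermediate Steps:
U = -9/2 (U = -⅙*27 = -9/2 ≈ -4.5000)
q(K, b) = 4*b/63 (q(K, b) = (b + b)/(-9/2 + 36) = (2*b)/(63/2) = (2*b)*(2/63) = 4*b/63)
M = -126 (M = -5*(3 + 2)² - 1 = -5*5² - 1 = -5*25 - 1 = -125 - 1 = -126)
M + q(-35, 17) = -126 + (4/63)*17 = -126 + 68/63 = -7870/63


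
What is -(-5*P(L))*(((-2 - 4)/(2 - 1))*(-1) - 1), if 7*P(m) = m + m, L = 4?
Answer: 200/7 ≈ 28.571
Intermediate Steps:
P(m) = 2*m/7 (P(m) = (m + m)/7 = (2*m)/7 = 2*m/7)
-(-5*P(L))*(((-2 - 4)/(2 - 1))*(-1) - 1) = -(-10*4/7)*(((-2 - 4)/(2 - 1))*(-1) - 1) = -(-5*8/7)*(-6/1*(-1) - 1) = -(-40)*(-6*1*(-1) - 1)/7 = -(-40)*(-6*(-1) - 1)/7 = -(-40)*(6 - 1)/7 = -(-40)*5/7 = -1*(-200/7) = 200/7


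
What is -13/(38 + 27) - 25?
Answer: -126/5 ≈ -25.200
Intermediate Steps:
-13/(38 + 27) - 25 = -13/65 - 25 = -13*1/65 - 25 = -1/5 - 25 = -126/5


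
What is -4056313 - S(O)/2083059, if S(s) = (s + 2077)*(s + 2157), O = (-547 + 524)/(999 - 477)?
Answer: -209305953429333839/51600022596 ≈ -4.0563e+6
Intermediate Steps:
O = -23/522 ≈ -0.044061
S(s) = (2077 + s)*(2157 + s)
-4056313 - S(O)/2083059 = -4056313 - (4480089 + (-23/522)**2 + 4234*(-23/522))/2083059 = -4056313 - (4480089 + 529/272484 - 1679/9)/2083059 = -4056313 - 1220701738201/(272484*2083059) = -4056313 - 1*110972885291/51600022596 = -4056313 - 110972885291/51600022596 = -209305953429333839/51600022596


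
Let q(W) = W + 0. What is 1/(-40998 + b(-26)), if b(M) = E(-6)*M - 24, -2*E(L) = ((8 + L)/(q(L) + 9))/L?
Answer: -9/369211 ≈ -2.4376e-5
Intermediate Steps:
q(W) = W
E(L) = -(8 + L)/(2*L*(9 + L)) (E(L) = -(8 + L)/(L + 9)/(2*L) = -(8 + L)/(9 + L)/(2*L) = -(8 + L)/(2*L*(9 + L)))
b(M) = -24 + M/18 (b(M) = ((½)*(-8 - 1*(-6))/(-6*(9 - 6)))*M - 24 = ((½)*(-⅙)*(-8 + 6)/3)*M - 24 = ((½)*(-⅙)*(⅓)*(-2))*M - 24 = M/18 - 24 = -24 + M/18)
1/(-40998 + b(-26)) = 1/(-40998 + (-24 + (1/18)*(-26))) = 1/(-40998 + (-24 - 13/9)) = 1/(-40998 - 229/9) = 1/(-369211/9) = -9/369211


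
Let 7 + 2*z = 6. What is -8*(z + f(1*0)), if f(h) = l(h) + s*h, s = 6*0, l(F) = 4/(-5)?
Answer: 52/5 ≈ 10.400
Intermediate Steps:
z = -½ (z = -7/2 + (½)*6 = -7/2 + 3 = -½ ≈ -0.50000)
l(F) = -⅘ (l(F) = 4*(-⅕) = -⅘)
s = 0
f(h) = -⅘ (f(h) = -⅘ + 0*h = -⅘ + 0 = -⅘)
-8*(z + f(1*0)) = -8*(-½ - ⅘) = -8*(-13/10) = 52/5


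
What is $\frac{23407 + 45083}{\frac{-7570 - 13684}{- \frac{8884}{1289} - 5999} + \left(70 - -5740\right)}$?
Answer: $\frac{265110920775}{22503031678} \approx 11.781$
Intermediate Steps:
$\frac{23407 + 45083}{\frac{-7570 - 13684}{- \frac{8884}{1289} - 5999} + \left(70 - -5740\right)} = \frac{68490}{- \frac{21254}{\left(-8884\right) \frac{1}{1289} - 5999} + \left(70 + 5740\right)} = \frac{68490}{- \frac{21254}{- \frac{8884}{1289} - 5999} + 5810} = \frac{68490}{- \frac{21254}{- \frac{7741595}{1289}} + 5810} = \frac{68490}{\left(-21254\right) \left(- \frac{1289}{7741595}\right) + 5810} = \frac{68490}{\frac{27396406}{7741595} + 5810} = \frac{68490}{\frac{45006063356}{7741595}} = 68490 \cdot \frac{7741595}{45006063356} = \frac{265110920775}{22503031678}$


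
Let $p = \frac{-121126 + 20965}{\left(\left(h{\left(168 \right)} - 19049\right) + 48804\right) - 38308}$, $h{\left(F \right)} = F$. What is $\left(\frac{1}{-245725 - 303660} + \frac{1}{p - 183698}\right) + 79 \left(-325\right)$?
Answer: $- \frac{7241778689949198223}{282055645098355} \approx -25675.0$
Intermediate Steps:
$p = \frac{33387}{2795}$ ($p = \frac{-121126 + 20965}{\left(\left(168 - 19049\right) + 48804\right) - 38308} = - \frac{100161}{\left(-18881 + 48804\right) - 38308} = - \frac{100161}{29923 - 38308} = - \frac{100161}{-8385} = \left(-100161\right) \left(- \frac{1}{8385}\right) = \frac{33387}{2795} \approx 11.945$)
$\left(\frac{1}{-245725 - 303660} + \frac{1}{p - 183698}\right) + 79 \left(-325\right) = \left(\frac{1}{-245725 - 303660} + \frac{1}{\frac{33387}{2795} - 183698}\right) + 79 \left(-325\right) = \left(\frac{1}{-549385} + \frac{1}{- \frac{513402523}{2795}}\right) - 25675 = \left(- \frac{1}{549385} - \frac{2795}{513402523}\right) - 25675 = - \frac{2048933598}{282055645098355} - 25675 = - \frac{7241778689949198223}{282055645098355}$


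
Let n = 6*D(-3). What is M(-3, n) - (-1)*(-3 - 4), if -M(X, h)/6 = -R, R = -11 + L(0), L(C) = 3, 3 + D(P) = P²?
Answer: -55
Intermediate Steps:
D(P) = -3 + P²
n = 36 (n = 6*(-3 + (-3)²) = 6*(-3 + 9) = 6*6 = 36)
R = -8 (R = -11 + 3 = -8)
M(X, h) = -48 (M(X, h) = -(-6)*(-8) = -6*8 = -48)
M(-3, n) - (-1)*(-3 - 4) = -48 - (-1)*(-3 - 4) = -48 - (-1)*(-7) = -48 - 1*7 = -48 - 7 = -55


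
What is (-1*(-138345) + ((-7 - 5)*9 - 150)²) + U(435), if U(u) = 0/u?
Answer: 204909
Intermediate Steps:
U(u) = 0
(-1*(-138345) + ((-7 - 5)*9 - 150)²) + U(435) = (-1*(-138345) + ((-7 - 5)*9 - 150)²) + 0 = (138345 + (-12*9 - 150)²) + 0 = (138345 + (-108 - 150)²) + 0 = (138345 + (-258)²) + 0 = (138345 + 66564) + 0 = 204909 + 0 = 204909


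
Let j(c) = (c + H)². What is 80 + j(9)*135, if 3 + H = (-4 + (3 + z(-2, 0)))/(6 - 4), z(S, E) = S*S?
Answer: 30695/4 ≈ 7673.8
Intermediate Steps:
z(S, E) = S²
H = -3/2 (H = -3 + (-4 + (3 + (-2)²))/(6 - 4) = -3 + (-4 + (3 + 4))/2 = -3 + (-4 + 7)*(½) = -3 + 3*(½) = -3 + 3/2 = -3/2 ≈ -1.5000)
j(c) = (-3/2 + c)² (j(c) = (c - 3/2)² = (-3/2 + c)²)
80 + j(9)*135 = 80 + ((-3 + 2*9)²/4)*135 = 80 + ((-3 + 18)²/4)*135 = 80 + ((¼)*15²)*135 = 80 + ((¼)*225)*135 = 80 + (225/4)*135 = 80 + 30375/4 = 30695/4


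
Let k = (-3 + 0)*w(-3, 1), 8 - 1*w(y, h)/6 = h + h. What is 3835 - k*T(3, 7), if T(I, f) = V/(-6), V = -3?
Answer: 3889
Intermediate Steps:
w(y, h) = 48 - 12*h (w(y, h) = 48 - 6*(h + h) = 48 - 12*h)
T(I, f) = ½ (T(I, f) = -3/(-6) = -3*(-⅙) = ½)
k = -108 (k = (-3 + 0)*(48 - 12*1) = -3*(48 - 12) = -3*36 = -108)
3835 - k*T(3, 7) = 3835 - (-108)/2 = 3835 - 1*(-54) = 3835 + 54 = 3889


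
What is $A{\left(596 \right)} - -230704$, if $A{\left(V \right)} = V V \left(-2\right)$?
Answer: $-479728$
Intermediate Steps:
$A{\left(V \right)} = - 2 V^{2}$ ($A{\left(V \right)} = V^{2} \left(-2\right) = - 2 V^{2}$)
$A{\left(596 \right)} - -230704 = - 2 \cdot 596^{2} - -230704 = \left(-2\right) 355216 + 230704 = -710432 + 230704 = -479728$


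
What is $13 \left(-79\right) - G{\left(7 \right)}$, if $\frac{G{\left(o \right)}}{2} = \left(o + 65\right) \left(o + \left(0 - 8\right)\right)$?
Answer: $-883$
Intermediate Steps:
$G{\left(o \right)} = 2 \left(-8 + o\right) \left(65 + o\right)$ ($G{\left(o \right)} = 2 \left(o + 65\right) \left(o + \left(0 - 8\right)\right) = 2 \left(65 + o\right) \left(o + \left(0 - 8\right)\right) = 2 \left(65 + o\right) \left(o - 8\right) = 2 \left(65 + o\right) \left(-8 + o\right) = 2 \left(-8 + o\right) \left(65 + o\right)$)
$13 \left(-79\right) - G{\left(7 \right)} = 13 \left(-79\right) - \left(-1040 + 2 \cdot 7^{2} + 114 \cdot 7\right) = -1027 - \left(-1040 + 2 \cdot 49 + 798\right) = -1027 - \left(-1040 + 98 + 798\right) = -1027 - -144 = -1027 + 144 = -883$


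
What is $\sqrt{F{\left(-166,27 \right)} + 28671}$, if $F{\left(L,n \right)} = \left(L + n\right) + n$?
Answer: $\sqrt{28559} \approx 168.99$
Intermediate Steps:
$F{\left(L,n \right)} = L + 2 n$
$\sqrt{F{\left(-166,27 \right)} + 28671} = \sqrt{\left(-166 + 2 \cdot 27\right) + 28671} = \sqrt{\left(-166 + 54\right) + 28671} = \sqrt{-112 + 28671} = \sqrt{28559}$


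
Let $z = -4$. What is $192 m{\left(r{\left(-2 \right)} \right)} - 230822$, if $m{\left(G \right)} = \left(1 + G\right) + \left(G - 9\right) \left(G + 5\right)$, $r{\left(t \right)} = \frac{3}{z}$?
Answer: $-238730$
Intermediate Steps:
$r{\left(t \right)} = - \frac{3}{4}$ ($r{\left(t \right)} = \frac{3}{-4} = 3 \left(- \frac{1}{4}\right) = - \frac{3}{4}$)
$m{\left(G \right)} = 1 + G + \left(-9 + G\right) \left(5 + G\right)$ ($m{\left(G \right)} = \left(1 + G\right) + \left(-9 + G\right) \left(5 + G\right) = 1 + G + \left(-9 + G\right) \left(5 + G\right)$)
$192 m{\left(r{\left(-2 \right)} \right)} - 230822 = 192 \left(-44 + \left(- \frac{3}{4}\right)^{2} - - \frac{9}{4}\right) - 230822 = 192 \left(-44 + \frac{9}{16} + \frac{9}{4}\right) - 230822 = 192 \left(- \frac{659}{16}\right) - 230822 = -7908 - 230822 = -238730$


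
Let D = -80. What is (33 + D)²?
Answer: 2209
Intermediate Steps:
(33 + D)² = (33 - 80)² = (-47)² = 2209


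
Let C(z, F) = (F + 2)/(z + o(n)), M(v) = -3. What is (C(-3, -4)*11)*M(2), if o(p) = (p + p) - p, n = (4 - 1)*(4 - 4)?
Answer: -22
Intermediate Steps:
n = 0 (n = 3*0 = 0)
o(p) = p (o(p) = 2*p - p = p)
C(z, F) = (2 + F)/z (C(z, F) = (F + 2)/(z + 0) = (2 + F)/z)
(C(-3, -4)*11)*M(2) = (((2 - 4)/(-3))*11)*(-3) = (-1/3*(-2)*11)*(-3) = ((2/3)*11)*(-3) = (22/3)*(-3) = -22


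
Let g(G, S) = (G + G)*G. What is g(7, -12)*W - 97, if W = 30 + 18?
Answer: 4607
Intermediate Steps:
g(G, S) = 2*G² (g(G, S) = (2*G)*G = 2*G²)
W = 48
g(7, -12)*W - 97 = (2*7²)*48 - 97 = (2*49)*48 - 97 = 98*48 - 97 = 4704 - 97 = 4607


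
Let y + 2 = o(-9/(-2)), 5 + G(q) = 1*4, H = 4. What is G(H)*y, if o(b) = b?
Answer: -5/2 ≈ -2.5000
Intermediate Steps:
G(q) = -1 (G(q) = -5 + 1*4 = -5 + 4 = -1)
y = 5/2 (y = -2 - 9/(-2) = -2 - 9*(-1/2) = -2 + 9/2 = 5/2 ≈ 2.5000)
G(H)*y = -1*5/2 = -5/2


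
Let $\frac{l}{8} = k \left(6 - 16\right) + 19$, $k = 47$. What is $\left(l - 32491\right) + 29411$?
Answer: $-6688$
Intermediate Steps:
$l = -3608$ ($l = 8 \left(47 \left(6 - 16\right) + 19\right) = 8 \left(47 \left(-10\right) + 19\right) = 8 \left(-470 + 19\right) = 8 \left(-451\right) = -3608$)
$\left(l - 32491\right) + 29411 = \left(-3608 - 32491\right) + 29411 = -36099 + 29411 = -6688$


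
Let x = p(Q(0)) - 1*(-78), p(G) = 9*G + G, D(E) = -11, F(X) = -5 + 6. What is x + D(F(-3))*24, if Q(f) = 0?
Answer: -186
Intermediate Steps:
F(X) = 1
p(G) = 10*G
x = 78 (x = 10*0 - 1*(-78) = 0 + 78 = 78)
x + D(F(-3))*24 = 78 - 11*24 = 78 - 264 = -186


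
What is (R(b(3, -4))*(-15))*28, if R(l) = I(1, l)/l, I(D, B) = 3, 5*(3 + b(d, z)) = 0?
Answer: 420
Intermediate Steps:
b(d, z) = -3 (b(d, z) = -3 + (⅕)*0 = -3 + 0 = -3)
R(l) = 3/l
(R(b(3, -4))*(-15))*28 = ((3/(-3))*(-15))*28 = ((3*(-⅓))*(-15))*28 = -1*(-15)*28 = 15*28 = 420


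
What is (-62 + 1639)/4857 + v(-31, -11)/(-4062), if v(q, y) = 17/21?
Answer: 44812895/138103938 ≈ 0.32449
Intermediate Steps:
v(q, y) = 17/21 (v(q, y) = 17*(1/21) = 17/21)
(-62 + 1639)/4857 + v(-31, -11)/(-4062) = (-62 + 1639)/4857 + (17/21)/(-4062) = 1577*(1/4857) + (17/21)*(-1/4062) = 1577/4857 - 17/85302 = 44812895/138103938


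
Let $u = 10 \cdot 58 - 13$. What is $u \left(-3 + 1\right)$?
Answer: $-1134$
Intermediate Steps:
$u = 567$ ($u = 580 - 13 = 567$)
$u \left(-3 + 1\right) = 567 \left(-3 + 1\right) = 567 \left(-2\right) = -1134$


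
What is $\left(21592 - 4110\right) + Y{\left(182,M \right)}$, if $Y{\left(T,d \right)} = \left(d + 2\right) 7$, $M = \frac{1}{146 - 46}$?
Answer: $\frac{1749607}{100} \approx 17496.0$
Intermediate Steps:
$M = \frac{1}{100}$ ($M = \frac{1}{146 - 46} = \frac{1}{100} \approx 0.01$)
$Y{\left(T,d \right)} = 14 + 7 d$ ($Y{\left(T,d \right)} = \left(2 + d\right) 7 = 14 + 7 d$)
$\left(21592 - 4110\right) + Y{\left(182,M \right)} = \left(21592 - 4110\right) + \left(14 + 7 \cdot \frac{1}{100}\right) = 17482 + \left(14 + \frac{7}{100}\right) = 17482 + \frac{1407}{100} = \frac{1749607}{100}$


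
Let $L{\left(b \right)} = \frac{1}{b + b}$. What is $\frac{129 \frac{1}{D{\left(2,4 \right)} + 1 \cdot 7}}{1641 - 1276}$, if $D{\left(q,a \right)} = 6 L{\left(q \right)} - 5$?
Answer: $\frac{258}{2555} \approx 0.10098$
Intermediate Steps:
$L{\left(b \right)} = \frac{1}{2 b}$
$D{\left(q,a \right)} = -5 + \frac{3}{q}$ ($D{\left(q,a \right)} = 6 \frac{1}{2 q} - 5 = \frac{3}{q} - 5 = -5 + \frac{3}{q}$)
$\frac{129 \frac{1}{D{\left(2,4 \right)} + 1 \cdot 7}}{1641 - 1276} = \frac{129 \frac{1}{\left(-5 + \frac{3}{2}\right) + 1 \cdot 7}}{1641 - 1276} = \frac{129 \frac{1}{\left(-5 + 3 \cdot \frac{1}{2}\right) + 7}}{365} = \frac{129}{\left(-5 + \frac{3}{2}\right) + 7} \cdot \frac{1}{365} = \frac{129}{- \frac{7}{2} + 7} \cdot \frac{1}{365} = \frac{129}{\frac{7}{2}} \cdot \frac{1}{365} = 129 \cdot \frac{2}{7} \cdot \frac{1}{365} = \frac{258}{7} \cdot \frac{1}{365} = \frac{258}{2555}$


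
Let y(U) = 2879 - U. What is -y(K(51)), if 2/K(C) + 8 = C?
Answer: -123795/43 ≈ -2879.0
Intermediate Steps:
K(C) = 2/(-8 + C)
-y(K(51)) = -(2879 - 2/(-8 + 51)) = -(2879 - 2/43) = -1*123795/43 = -123795/43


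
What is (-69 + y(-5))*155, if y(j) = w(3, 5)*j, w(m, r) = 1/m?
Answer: -32860/3 ≈ -10953.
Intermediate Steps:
y(j) = j/3
(-69 + y(-5))*155 = (-69 + (1/3)*(-5))*155 = (-69 - 5/3)*155 = -212/3*155 = -32860/3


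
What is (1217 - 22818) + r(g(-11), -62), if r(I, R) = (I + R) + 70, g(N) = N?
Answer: -21604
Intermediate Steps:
r(I, R) = 70 + I + R
(1217 - 22818) + r(g(-11), -62) = (1217 - 22818) + (70 - 11 - 62) = -21601 - 3 = -21604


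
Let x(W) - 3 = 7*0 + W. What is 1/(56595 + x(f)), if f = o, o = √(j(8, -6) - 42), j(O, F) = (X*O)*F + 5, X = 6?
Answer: 56598/3203333929 - 5*I*√13/3203333929 ≈ 1.7668e-5 - 5.6278e-9*I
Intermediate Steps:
j(O, F) = 5 + 6*F*O (j(O, F) = (6*O)*F + 5 = 6*F*O + 5 = 5 + 6*F*O)
o = 5*I*√13 (o = √((5 + 6*(-6)*8) - 42) = √((5 - 288) - 42) = √(-283 - 42) = √(-325) = 5*I*√13 ≈ 18.028*I)
f = 5*I*√13 ≈ 18.028*I
x(W) = 3 + W (x(W) = 3 + (7*0 + W) = 3 + (0 + W) = 3 + W)
1/(56595 + x(f)) = 1/(56595 + (3 + 5*I*√13)) = 1/(56598 + 5*I*√13)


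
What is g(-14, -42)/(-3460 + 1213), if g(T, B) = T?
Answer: 2/321 ≈ 0.0062305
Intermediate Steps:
g(-14, -42)/(-3460 + 1213) = -14/(-3460 + 1213) = -14/(-2247) = -14*(-1/2247) = 2/321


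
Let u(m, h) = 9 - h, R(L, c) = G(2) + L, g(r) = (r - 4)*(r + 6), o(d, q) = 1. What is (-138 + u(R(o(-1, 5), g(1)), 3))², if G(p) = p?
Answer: 17424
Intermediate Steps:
g(r) = (-4 + r)*(6 + r)
R(L, c) = 2 + L
(-138 + u(R(o(-1, 5), g(1)), 3))² = (-138 + (9 - 1*3))² = (-138 + (9 - 3))² = (-138 + 6)² = (-132)² = 17424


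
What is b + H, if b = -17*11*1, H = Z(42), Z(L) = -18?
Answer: -205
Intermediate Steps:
H = -18
b = -187 (b = -187*1 = -187)
b + H = -187 - 18 = -205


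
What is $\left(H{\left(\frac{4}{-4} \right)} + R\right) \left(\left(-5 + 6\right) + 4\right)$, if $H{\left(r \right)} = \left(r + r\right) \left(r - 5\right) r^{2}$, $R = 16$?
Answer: $140$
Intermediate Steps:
$H{\left(r \right)} = 2 r^{3} \left(-5 + r\right)$ ($H{\left(r \right)} = 2 r \left(-5 + r\right) r^{2} = 2 r^{3} \left(-5 + r\right)$)
$\left(H{\left(\frac{4}{-4} \right)} + R\right) \left(\left(-5 + 6\right) + 4\right) = \left(2 \left(\frac{4}{-4}\right)^{3} \left(-5 + \frac{4}{-4}\right) + 16\right) \left(\left(-5 + 6\right) + 4\right) = \left(2 \left(4 \left(- \frac{1}{4}\right)\right)^{3} \left(-5 + 4 \left(- \frac{1}{4}\right)\right) + 16\right) \left(1 + 4\right) = \left(2 \left(-1\right)^{3} \left(-5 - 1\right) + 16\right) 5 = \left(2 \left(-1\right) \left(-6\right) + 16\right) 5 = \left(12 + 16\right) 5 = 28 \cdot 5 = 140$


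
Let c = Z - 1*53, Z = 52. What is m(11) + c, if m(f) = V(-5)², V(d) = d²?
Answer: 624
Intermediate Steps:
m(f) = 625 (m(f) = ((-5)²)² = 25² = 625)
c = -1 (c = 52 - 1*53 = 52 - 53 = -1)
m(11) + c = 625 - 1 = 624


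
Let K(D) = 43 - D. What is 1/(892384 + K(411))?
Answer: 1/892016 ≈ 1.1211e-6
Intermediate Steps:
1/(892384 + K(411)) = 1/(892384 + (43 - 1*411)) = 1/(892384 + (43 - 411)) = 1/(892384 - 368) = 1/892016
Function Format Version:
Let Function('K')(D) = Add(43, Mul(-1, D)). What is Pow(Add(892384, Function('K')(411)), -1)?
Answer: Rational(1, 892016) ≈ 1.1211e-6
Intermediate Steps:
Pow(Add(892384, Function('K')(411)), -1) = Pow(Add(892384, Add(43, Mul(-1, 411))), -1) = Pow(Add(892384, Add(43, -411)), -1) = Pow(Add(892384, -368), -1) = Pow(892016, -1) = Rational(1, 892016)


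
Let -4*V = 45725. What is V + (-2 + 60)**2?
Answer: -32269/4 ≈ -8067.3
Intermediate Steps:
V = -45725/4 (V = -1/4*45725 = -45725/4 ≈ -11431.)
V + (-2 + 60)**2 = -45725/4 + (-2 + 60)**2 = -45725/4 + 58**2 = -45725/4 + 3364 = -32269/4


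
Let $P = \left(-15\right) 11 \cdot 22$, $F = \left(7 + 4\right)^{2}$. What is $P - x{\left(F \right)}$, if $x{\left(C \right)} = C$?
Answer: $-3751$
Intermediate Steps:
$F = 121$ ($F = 11^{2} = 121$)
$P = -3630$ ($P = \left(-165\right) 22 = -3630$)
$P - x{\left(F \right)} = -3630 - 121 = -3751$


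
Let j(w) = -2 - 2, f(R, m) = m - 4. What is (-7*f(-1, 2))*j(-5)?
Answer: -56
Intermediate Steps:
f(R, m) = -4 + m
j(w) = -4
(-7*f(-1, 2))*j(-5) = -7*(-4 + 2)*(-4) = -7*(-2)*(-4) = 14*(-4) = -56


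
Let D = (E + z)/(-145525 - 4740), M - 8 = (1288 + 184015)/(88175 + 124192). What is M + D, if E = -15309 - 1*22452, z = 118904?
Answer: 265903077854/31911327255 ≈ 8.3326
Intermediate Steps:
M = 1884239/212367 (M = 8 + (1288 + 184015)/(88175 + 124192) = 8 + 185303/212367 = 1884239/212367 ≈ 8.8726)
E = -37761 (E = -15309 - 22452 = -37761)
D = -81143/150265 (D = (-37761 + 118904)/(-145525 - 4740) = 81143/(-150265) = 81143*(-1/150265) = -81143/150265 ≈ -0.54000)
M + D = 1884239/212367 - 81143/150265 = 265903077854/31911327255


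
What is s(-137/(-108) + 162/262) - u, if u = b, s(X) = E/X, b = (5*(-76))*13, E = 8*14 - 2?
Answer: 26685916/5339 ≈ 4998.3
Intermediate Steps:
E = 110 (E = 112 - 2 = 110)
b = -4940 (b = -380*13 = -4940)
s(X) = 110/X
u = -4940
s(-137/(-108) + 162/262) - u = 110/(-137/(-108) + 162/262) - 1*(-4940) = 110/(-137*(-1/108) + 162*(1/262)) + 4940 = 110/(137/108 + 81/131) + 4940 = 110/(26695/14148) + 4940 = 110*(14148/26695) + 4940 = 311256/5339 + 4940 = 26685916/5339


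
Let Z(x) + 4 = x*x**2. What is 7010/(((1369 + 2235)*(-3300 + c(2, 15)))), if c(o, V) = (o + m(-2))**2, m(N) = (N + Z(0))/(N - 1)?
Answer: -3505/5917768 ≈ -0.00059228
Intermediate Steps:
Z(x) = -4 + x**3 (Z(x) = -4 + x*x**2 = -4 + x**3)
m(N) = (-4 + N)/(-1 + N) (m(N) = (N + (-4 + 0**3))/(N - 1) = (N + (-4 + 0))/(-1 + N) = (N - 4)/(-1 + N) = (-4 + N)/(-1 + N))
c(o, V) = (2 + o)**2 (c(o, V) = (o + (-4 - 2)/(-1 - 2))**2 = (o - 6/(-3))**2 = (o - 1/3*(-6))**2 = (o + 2)**2 = (2 + o)**2)
7010/(((1369 + 2235)*(-3300 + c(2, 15)))) = 7010/(((1369 + 2235)*(-3300 + (2 + 2)**2))) = 7010/((3604*(-3300 + 4**2))) = 7010/((3604*(-3300 + 16))) = 7010/((3604*(-3284))) = 7010/(-11835536) = 7010*(-1/11835536) = -3505/5917768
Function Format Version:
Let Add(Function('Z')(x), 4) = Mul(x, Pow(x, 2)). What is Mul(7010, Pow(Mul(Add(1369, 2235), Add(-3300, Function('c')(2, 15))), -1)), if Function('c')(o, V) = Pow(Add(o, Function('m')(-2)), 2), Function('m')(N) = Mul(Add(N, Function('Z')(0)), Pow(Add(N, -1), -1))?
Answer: Rational(-3505, 5917768) ≈ -0.00059228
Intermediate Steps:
Function('Z')(x) = Add(-4, Pow(x, 3)) (Function('Z')(x) = Add(-4, Mul(x, Pow(x, 2))) = Add(-4, Pow(x, 3)))
Function('m')(N) = Mul(Pow(Add(-1, N), -1), Add(-4, N)) (Function('m')(N) = Mul(Add(N, Add(-4, Pow(0, 3))), Pow(Add(N, -1), -1)) = Mul(Add(N, Add(-4, 0)), Pow(Add(-1, N), -1)) = Mul(Add(N, -4), Pow(Add(-1, N), -1)) = Mul(Add(-4, N), Pow(Add(-1, N), -1)) = Mul(Pow(Add(-1, N), -1), Add(-4, N)))
Function('c')(o, V) = Pow(Add(2, o), 2) (Function('c')(o, V) = Pow(Add(o, Mul(Pow(Add(-1, -2), -1), Add(-4, -2))), 2) = Pow(Add(o, Mul(Pow(-3, -1), -6)), 2) = Pow(Add(o, Mul(Rational(-1, 3), -6)), 2) = Pow(Add(o, 2), 2) = Pow(Add(2, o), 2))
Mul(7010, Pow(Mul(Add(1369, 2235), Add(-3300, Function('c')(2, 15))), -1)) = Mul(7010, Pow(Mul(Add(1369, 2235), Add(-3300, Pow(Add(2, 2), 2))), -1)) = Mul(7010, Pow(Mul(3604, Add(-3300, Pow(4, 2))), -1)) = Mul(7010, Pow(Mul(3604, Add(-3300, 16)), -1)) = Mul(7010, Pow(Mul(3604, -3284), -1)) = Mul(7010, Pow(-11835536, -1)) = Mul(7010, Rational(-1, 11835536)) = Rational(-3505, 5917768)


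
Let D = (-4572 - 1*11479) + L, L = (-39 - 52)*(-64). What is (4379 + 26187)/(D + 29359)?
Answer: 15283/9566 ≈ 1.5976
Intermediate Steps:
L = 5824 (L = -91*(-64) = 5824)
D = -10227 (D = (-4572 - 1*11479) + 5824 = (-4572 - 11479) + 5824 = -16051 + 5824 = -10227)
(4379 + 26187)/(D + 29359) = (4379 + 26187)/(-10227 + 29359) = 30566/19132 = 30566*(1/19132) = 15283/9566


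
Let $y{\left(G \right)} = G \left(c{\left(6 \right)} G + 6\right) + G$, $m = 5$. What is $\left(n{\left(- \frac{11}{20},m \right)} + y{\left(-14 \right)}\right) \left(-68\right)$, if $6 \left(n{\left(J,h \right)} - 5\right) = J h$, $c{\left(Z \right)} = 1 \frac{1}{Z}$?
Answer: $\frac{24803}{6} \approx 4133.8$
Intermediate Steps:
$c{\left(Z \right)} = \frac{1}{Z}$
$n{\left(J,h \right)} = 5 + \frac{J h}{6}$
$y{\left(G \right)} = G + G \left(6 + \frac{G}{6}\right)$ ($y{\left(G \right)} = G \left(\frac{G}{6} + 6\right) + G = G \left(6 + \frac{G}{6}\right) + G = G + G \left(6 + \frac{G}{6}\right)$)
$\left(n{\left(- \frac{11}{20},m \right)} + y{\left(-14 \right)}\right) \left(-68\right) = \left(\left(5 + \frac{1}{6} \left(- \frac{11}{20}\right) 5\right) + \frac{1}{6} \left(-14\right) \left(42 - 14\right)\right) \left(-68\right) = \left(\left(5 + \frac{1}{6} \left(\left(-11\right) \frac{1}{20}\right) 5\right) + \frac{1}{6} \left(-14\right) 28\right) \left(-68\right) = \left(\left(5 + \frac{1}{6} \left(- \frac{11}{20}\right) 5\right) - \frac{196}{3}\right) \left(-68\right) = \left(\left(5 - \frac{11}{24}\right) - \frac{196}{3}\right) \left(-68\right) = \left(\frac{109}{24} - \frac{196}{3}\right) \left(-68\right) = \left(- \frac{1459}{24}\right) \left(-68\right) = \frac{24803}{6}$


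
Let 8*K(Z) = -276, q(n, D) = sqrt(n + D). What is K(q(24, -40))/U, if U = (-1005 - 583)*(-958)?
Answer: -69/3042608 ≈ -2.2678e-5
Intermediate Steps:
q(n, D) = sqrt(D + n)
K(Z) = -69/2 (K(Z) = (1/8)*(-276) = -69/2)
U = 1521304 (U = -1588*(-958) = 1521304)
K(q(24, -40))/U = -69/2/1521304 = -69/2*1/1521304 = -69/3042608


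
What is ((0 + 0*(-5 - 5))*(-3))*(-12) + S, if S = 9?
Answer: 9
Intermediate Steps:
((0 + 0*(-5 - 5))*(-3))*(-12) + S = ((0 + 0*(-5 - 5))*(-3))*(-12) + 9 = ((0 + 0*(-10))*(-3))*(-12) + 9 = ((0 + 0)*(-3))*(-12) + 9 = (0*(-3))*(-12) + 9 = 0*(-12) + 9 = 0 + 9 = 9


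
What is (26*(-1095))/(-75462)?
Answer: 4745/12577 ≈ 0.37728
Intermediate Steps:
(26*(-1095))/(-75462) = -28470*(-1/75462) = 4745/12577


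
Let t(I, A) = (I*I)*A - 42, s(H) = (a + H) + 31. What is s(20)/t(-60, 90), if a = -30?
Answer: 7/107986 ≈ 6.4823e-5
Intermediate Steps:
s(H) = 1 + H (s(H) = (-30 + H) + 31 = 1 + H)
t(I, A) = -42 + A*I**2 (t(I, A) = I**2*A - 42 = A*I**2 - 42 = -42 + A*I**2)
s(20)/t(-60, 90) = (1 + 20)/(-42 + 90*(-60)**2) = 21/(-42 + 90*3600) = 21/(-42 + 324000) = 21/323958 = 21*(1/323958) = 7/107986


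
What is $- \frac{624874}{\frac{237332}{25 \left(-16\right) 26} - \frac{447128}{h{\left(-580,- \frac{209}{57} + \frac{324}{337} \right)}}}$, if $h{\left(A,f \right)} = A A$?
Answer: $\frac{273269897680}{10561077} \approx 25875.0$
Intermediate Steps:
$h{\left(A,f \right)} = A^{2}$
$- \frac{624874}{\frac{237332}{25 \left(-16\right) 26} - \frac{447128}{h{\left(-580,- \frac{209}{57} + \frac{324}{337} \right)}}} = - \frac{624874}{\frac{237332}{25 \left(-16\right) 26} - \frac{447128}{\left(-580\right)^{2}}} = - \frac{624874}{\frac{237332}{\left(-400\right) 26} - \frac{447128}{336400}} = - \frac{624874}{\frac{237332}{-10400} - \frac{55891}{42050}} = - \frac{624874}{237332 \left(- \frac{1}{10400}\right) - \frac{55891}{42050}} = - \frac{624874}{- \frac{59333}{2600} - \frac{55891}{42050}} = - \frac{624874}{- \frac{10561077}{437320}} = \left(-624874\right) \left(- \frac{437320}{10561077}\right) = \frac{273269897680}{10561077}$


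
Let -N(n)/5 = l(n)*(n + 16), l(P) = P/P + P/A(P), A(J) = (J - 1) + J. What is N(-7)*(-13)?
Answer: 858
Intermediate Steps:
A(J) = -1 + 2*J (A(J) = (-1 + J) + J = -1 + 2*J)
l(P) = 1 + P/(-1 + 2*P) (l(P) = P/P + P/(-1 + 2*P) = 1 + P/(-1 + 2*P))
N(n) = -5*(-1 + 3*n)*(16 + n)/(-1 + 2*n) (N(n) = -5*(-1 + 3*n)/(-1 + 2*n)*(n + 16) = -5*(-1 + 3*n)/(-1 + 2*n)*(16 + n) = -5*(-1 + 3*n)*(16 + n)/(-1 + 2*n))
N(-7)*(-13) = (5*(16 - 47*(-7) - 3*(-7)²)/(-1 + 2*(-7)))*(-13) = (5*(16 + 329 - 3*49)/(-1 - 14))*(-13) = (5*(16 + 329 - 147)/(-15))*(-13) = (5*(-1/15)*198)*(-13) = -66*(-13) = 858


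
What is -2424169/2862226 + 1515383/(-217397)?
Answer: -4864375690651/622239345722 ≈ -7.8175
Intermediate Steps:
-2424169/2862226 + 1515383/(-217397) = -2424169*1/2862226 + 1515383*(-1/217397) = -2424169/2862226 - 1515383/217397 = -4864375690651/622239345722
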